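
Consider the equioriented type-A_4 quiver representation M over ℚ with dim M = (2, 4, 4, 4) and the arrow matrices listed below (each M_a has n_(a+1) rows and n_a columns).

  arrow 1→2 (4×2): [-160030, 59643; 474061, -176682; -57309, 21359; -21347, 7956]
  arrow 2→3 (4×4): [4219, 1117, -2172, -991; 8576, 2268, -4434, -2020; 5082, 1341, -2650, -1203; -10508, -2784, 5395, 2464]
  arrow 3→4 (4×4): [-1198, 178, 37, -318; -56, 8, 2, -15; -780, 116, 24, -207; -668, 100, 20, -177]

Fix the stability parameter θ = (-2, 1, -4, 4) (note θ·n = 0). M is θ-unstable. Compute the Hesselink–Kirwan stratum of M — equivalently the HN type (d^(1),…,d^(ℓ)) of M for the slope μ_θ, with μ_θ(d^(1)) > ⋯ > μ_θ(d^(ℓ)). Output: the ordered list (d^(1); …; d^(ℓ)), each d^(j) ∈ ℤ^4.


Via rank(M_{q-1}∘⋯∘M_p): M ≅ I[1,3], I[1,4], I[2,2], I[2,4], I[3,3], I[4,4]^2.
μ_θ-semistable layers: μ^(1)=4; μ^(2)=1; μ^(3)=-3/2; μ^(4)=-2; μ^(5)=-4

((0, 0, 0, 4); (0, 1, 0, 0); (0, 3, 3, 0); (2, 0, 0, 0); (0, 0, 1, 0))


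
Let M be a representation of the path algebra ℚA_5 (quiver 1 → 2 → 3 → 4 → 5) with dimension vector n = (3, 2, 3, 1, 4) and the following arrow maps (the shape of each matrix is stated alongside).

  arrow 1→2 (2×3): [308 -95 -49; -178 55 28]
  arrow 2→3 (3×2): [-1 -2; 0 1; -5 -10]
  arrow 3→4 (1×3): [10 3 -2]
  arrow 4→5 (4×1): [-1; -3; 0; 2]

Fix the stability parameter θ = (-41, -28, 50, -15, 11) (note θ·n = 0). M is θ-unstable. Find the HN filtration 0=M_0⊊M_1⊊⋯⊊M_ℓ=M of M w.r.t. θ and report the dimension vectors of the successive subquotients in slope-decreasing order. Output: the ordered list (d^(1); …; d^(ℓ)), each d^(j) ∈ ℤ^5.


Barcode: M ≅ I[1,1], I[1,3], I[1,5], I[3,3], I[5,5]^3. HN layers by μ_θ (5 steps, strictly decreasing):
  μ^(1)=50; μ^(2)=46/3; μ^(3)=11; μ^(4)=-28; μ^(5)=-41

((0, 0, 2, 0, 0); (0, 0, 1, 1, 1); (0, 0, 0, 0, 3); (0, 2, 0, 0, 0); (3, 0, 0, 0, 0))


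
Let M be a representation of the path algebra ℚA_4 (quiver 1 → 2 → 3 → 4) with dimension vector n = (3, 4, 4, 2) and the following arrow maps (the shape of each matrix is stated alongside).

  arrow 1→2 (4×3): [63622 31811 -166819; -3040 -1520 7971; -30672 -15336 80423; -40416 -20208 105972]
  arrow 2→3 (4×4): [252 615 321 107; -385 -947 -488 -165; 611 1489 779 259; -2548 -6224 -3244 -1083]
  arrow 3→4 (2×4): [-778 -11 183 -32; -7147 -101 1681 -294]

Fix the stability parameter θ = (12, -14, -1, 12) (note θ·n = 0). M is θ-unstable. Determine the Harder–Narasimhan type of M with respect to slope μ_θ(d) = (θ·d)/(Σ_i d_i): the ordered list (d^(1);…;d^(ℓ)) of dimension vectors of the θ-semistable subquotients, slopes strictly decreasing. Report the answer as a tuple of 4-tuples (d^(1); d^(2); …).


Barcode: M ≅ I[1,1], I[1,4]^2, I[2,3]^2. HN layers by μ_θ (3 steps, strictly decreasing):
  μ^(1)=12; μ^(2)=-1; μ^(3)=-14

((1, 0, 0, 2); (2, 2, 4, 0); (0, 2, 0, 0))


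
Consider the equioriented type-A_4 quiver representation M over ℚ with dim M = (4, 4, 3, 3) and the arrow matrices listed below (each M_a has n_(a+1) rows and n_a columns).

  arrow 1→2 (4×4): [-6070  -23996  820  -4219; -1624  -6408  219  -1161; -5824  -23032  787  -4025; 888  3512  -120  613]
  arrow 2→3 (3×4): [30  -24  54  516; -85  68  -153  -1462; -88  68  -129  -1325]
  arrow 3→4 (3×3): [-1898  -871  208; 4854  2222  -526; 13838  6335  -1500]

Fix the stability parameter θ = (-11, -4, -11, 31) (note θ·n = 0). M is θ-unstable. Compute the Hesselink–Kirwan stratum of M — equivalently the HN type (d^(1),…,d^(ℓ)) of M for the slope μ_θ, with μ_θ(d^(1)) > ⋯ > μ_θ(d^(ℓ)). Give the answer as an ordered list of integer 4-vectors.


Barcode: M ≅ I[1,1], I[1,2], I[1,4]^2, I[2,2], I[3,3], I[4,4]. HN layers by μ_θ (4 steps, strictly decreasing):
  μ^(1)=31; μ^(2)=-4; μ^(3)=-15/2; μ^(4)=-11

((0, 0, 0, 3); (0, 2, 0, 0); (0, 2, 2, 0); (4, 0, 1, 0))


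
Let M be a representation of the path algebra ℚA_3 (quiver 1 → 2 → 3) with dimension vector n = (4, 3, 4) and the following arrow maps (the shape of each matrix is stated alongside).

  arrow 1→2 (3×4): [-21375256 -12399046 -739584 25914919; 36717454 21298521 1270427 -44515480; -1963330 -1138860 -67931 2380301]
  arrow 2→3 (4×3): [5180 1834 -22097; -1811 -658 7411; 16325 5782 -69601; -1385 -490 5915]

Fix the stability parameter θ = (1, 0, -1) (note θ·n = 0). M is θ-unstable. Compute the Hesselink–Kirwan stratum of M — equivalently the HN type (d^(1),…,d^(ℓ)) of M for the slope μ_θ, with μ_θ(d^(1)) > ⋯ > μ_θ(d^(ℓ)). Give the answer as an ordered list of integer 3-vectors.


Interval decomposition of M: I[1,1], I[1,2], I[1,3]^2, I[3,3]^2.
HN type (ℓ=4): μ^(1)=1; μ^(2)=1/2; μ^(3)=0; μ^(4)=-1

((1, 0, 0); (1, 1, 0); (2, 2, 2); (0, 0, 2))


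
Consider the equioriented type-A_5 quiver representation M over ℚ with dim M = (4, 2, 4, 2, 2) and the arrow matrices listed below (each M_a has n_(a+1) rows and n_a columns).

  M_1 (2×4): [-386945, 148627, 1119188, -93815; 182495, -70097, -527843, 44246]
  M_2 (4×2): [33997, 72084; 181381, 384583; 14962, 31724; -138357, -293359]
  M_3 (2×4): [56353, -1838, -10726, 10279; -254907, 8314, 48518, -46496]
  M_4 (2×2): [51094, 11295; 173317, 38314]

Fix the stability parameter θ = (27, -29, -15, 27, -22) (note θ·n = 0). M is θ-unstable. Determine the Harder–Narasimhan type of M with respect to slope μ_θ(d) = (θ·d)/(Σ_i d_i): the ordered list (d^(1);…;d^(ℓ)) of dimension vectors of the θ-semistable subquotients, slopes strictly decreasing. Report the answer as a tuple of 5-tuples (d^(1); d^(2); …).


Barcode: M ≅ I[1,1]^2, I[1,5]^2, I[3,3]^2. HN layers by μ_θ (4 steps, strictly decreasing):
  μ^(1)=27; μ^(2)=5/2; μ^(3)=-17/3; μ^(4)=-15

((2, 0, 0, 0, 0); (0, 0, 0, 2, 2); (2, 2, 2, 0, 0); (0, 0, 2, 0, 0))


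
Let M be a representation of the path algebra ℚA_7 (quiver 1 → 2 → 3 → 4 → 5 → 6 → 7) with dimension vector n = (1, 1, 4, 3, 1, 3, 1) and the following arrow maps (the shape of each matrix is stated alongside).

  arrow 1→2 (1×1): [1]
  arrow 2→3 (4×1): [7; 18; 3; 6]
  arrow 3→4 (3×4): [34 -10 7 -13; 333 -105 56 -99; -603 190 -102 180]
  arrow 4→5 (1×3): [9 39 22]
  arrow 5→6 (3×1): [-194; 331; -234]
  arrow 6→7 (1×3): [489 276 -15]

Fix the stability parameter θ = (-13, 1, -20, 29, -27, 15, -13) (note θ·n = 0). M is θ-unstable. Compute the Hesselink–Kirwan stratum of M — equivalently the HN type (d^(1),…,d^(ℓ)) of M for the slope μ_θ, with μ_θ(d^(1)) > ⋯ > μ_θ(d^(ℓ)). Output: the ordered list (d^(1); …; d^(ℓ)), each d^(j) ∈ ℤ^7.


Via rank(M_{q-1}∘⋯∘M_p): M ≅ I[1,4], I[3,3], I[3,4], I[3,6], I[6,6], I[6,7].
μ_θ-semistable layers: μ^(1)=29; μ^(2)=15; μ^(3)=1; μ^(4)=-19/2; μ^(5)=-13; μ^(6)=-20

((0, 0, 0, 2, 0, 0, 0); (0, 0, 0, 0, 0, 2, 0); (0, 0, 0, 1, 1, 1, 1); (0, 1, 1, 0, 0, 0, 0); (1, 0, 0, 0, 0, 0, 0); (0, 0, 3, 0, 0, 0, 0))


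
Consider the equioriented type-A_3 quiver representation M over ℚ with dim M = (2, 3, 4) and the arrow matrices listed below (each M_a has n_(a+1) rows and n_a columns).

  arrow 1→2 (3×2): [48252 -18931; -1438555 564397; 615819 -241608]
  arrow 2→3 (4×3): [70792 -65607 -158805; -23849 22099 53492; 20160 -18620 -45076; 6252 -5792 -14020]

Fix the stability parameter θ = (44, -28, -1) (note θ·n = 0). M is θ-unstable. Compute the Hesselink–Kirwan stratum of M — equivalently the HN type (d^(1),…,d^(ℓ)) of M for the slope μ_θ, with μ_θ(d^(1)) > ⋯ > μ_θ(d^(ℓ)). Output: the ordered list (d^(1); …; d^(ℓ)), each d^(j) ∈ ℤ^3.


Barcode: M ≅ I[1,3]^2, I[2,2], I[3,3]^2. HN layers by μ_θ (3 steps, strictly decreasing):
  μ^(1)=5; μ^(2)=-1; μ^(3)=-28

((2, 2, 2); (0, 0, 2); (0, 1, 0))


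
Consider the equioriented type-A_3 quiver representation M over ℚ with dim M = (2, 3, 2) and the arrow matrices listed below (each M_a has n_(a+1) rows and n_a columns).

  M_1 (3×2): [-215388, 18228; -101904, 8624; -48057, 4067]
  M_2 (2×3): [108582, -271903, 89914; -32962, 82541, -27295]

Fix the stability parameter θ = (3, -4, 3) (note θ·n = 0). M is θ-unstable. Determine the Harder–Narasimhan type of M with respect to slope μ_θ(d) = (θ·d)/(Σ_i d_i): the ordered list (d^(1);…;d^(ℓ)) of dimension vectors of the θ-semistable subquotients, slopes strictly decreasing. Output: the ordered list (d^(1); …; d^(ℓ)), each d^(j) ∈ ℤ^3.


Interval decomposition of M: I[1,1], I[1,3], I[2,2], I[2,3].
HN type (ℓ=3): μ^(1)=3; μ^(2)=-1/2; μ^(3)=-4

((1, 0, 2); (1, 1, 0); (0, 2, 0))


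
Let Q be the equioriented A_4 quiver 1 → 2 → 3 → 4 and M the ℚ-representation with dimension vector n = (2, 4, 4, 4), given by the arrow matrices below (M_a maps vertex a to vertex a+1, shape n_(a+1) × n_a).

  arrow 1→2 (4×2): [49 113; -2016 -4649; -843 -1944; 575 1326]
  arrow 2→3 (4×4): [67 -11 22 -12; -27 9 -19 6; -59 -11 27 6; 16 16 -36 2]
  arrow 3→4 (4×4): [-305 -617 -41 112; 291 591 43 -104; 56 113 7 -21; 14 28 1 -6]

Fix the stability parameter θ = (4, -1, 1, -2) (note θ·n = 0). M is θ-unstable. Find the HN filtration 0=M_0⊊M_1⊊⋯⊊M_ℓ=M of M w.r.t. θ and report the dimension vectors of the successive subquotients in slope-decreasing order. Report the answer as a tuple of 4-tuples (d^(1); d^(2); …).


Barcode: M ≅ I[1,2], I[1,4], I[2,4]^2, I[3,4]. HN layers by μ_θ (4 steps, strictly decreasing):
  μ^(1)=3/2; μ^(2)=1/2; μ^(3)=-1/2; μ^(4)=-1

((1, 1, 0, 0); (1, 1, 1, 1); (0, 0, 3, 3); (0, 2, 0, 0))


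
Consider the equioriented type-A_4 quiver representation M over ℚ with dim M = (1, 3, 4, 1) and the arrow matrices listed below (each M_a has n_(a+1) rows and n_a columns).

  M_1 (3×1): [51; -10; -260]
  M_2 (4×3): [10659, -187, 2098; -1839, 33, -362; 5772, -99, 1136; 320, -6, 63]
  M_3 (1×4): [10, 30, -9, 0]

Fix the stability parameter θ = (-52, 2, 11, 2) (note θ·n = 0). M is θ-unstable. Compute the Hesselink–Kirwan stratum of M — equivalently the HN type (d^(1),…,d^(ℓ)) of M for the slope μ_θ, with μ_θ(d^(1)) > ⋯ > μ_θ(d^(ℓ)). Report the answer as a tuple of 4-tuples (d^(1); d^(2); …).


Interval decomposition of M: I[1,4], I[2,3]^2, I[3,3].
HN type (ℓ=4): μ^(1)=11; μ^(2)=13/2; μ^(3)=2; μ^(4)=-52

((0, 0, 3, 0); (0, 0, 1, 1); (0, 3, 0, 0); (1, 0, 0, 0))


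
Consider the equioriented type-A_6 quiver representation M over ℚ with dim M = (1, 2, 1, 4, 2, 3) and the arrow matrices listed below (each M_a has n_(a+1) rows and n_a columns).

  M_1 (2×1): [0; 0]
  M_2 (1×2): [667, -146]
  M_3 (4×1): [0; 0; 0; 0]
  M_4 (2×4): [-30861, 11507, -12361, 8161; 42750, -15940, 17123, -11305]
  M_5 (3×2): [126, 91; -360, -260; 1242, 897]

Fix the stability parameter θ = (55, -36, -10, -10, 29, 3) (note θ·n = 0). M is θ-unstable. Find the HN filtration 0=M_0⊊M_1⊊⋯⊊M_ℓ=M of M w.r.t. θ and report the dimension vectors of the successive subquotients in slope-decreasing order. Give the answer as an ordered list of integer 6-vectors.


Barcode: M ≅ I[1,1], I[2,2], I[2,3], I[4,4]^2, I[4,5], I[4,6], I[6,6]^2. HN layers by μ_θ (6 steps, strictly decreasing):
  μ^(1)=55; μ^(2)=29; μ^(3)=16; μ^(4)=3; μ^(5)=-10; μ^(6)=-36

((1, 0, 0, 0, 0, 0); (0, 0, 0, 0, 1, 0); (0, 0, 0, 0, 1, 1); (0, 0, 0, 0, 0, 2); (0, 0, 1, 4, 0, 0); (0, 2, 0, 0, 0, 0))


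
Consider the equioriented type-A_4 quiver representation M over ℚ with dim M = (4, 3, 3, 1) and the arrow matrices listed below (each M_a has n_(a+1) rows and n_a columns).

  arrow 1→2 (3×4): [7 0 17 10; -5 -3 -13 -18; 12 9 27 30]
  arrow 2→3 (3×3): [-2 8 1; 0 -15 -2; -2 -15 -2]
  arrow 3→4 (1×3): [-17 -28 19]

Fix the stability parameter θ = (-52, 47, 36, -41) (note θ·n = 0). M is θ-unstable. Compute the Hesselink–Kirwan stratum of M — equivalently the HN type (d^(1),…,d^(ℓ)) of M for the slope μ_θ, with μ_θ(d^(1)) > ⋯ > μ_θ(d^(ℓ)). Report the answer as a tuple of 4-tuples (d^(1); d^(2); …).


Interval decomposition of M: I[1,1], I[1,3]^2, I[1,4].
HN type (ℓ=3): μ^(1)=83/2; μ^(2)=14; μ^(3)=-52

((0, 2, 2, 0); (0, 1, 1, 1); (4, 0, 0, 0))


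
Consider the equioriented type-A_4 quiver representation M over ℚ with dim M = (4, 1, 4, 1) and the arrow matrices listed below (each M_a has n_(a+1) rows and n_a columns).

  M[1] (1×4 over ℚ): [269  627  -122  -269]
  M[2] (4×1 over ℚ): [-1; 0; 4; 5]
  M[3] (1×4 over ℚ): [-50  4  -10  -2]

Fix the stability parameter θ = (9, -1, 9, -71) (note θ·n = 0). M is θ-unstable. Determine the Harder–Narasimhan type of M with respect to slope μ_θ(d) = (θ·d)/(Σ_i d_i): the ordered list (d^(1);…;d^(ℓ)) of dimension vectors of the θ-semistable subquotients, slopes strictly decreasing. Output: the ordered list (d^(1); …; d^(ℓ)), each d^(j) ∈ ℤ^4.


Barcode: M ≅ I[1,1]^3, I[1,3], I[3,3]^2, I[3,4]. HN layers by μ_θ (3 steps, strictly decreasing):
  μ^(1)=9; μ^(2)=4; μ^(3)=-31

((3, 0, 3, 0); (1, 1, 0, 0); (0, 0, 1, 1))


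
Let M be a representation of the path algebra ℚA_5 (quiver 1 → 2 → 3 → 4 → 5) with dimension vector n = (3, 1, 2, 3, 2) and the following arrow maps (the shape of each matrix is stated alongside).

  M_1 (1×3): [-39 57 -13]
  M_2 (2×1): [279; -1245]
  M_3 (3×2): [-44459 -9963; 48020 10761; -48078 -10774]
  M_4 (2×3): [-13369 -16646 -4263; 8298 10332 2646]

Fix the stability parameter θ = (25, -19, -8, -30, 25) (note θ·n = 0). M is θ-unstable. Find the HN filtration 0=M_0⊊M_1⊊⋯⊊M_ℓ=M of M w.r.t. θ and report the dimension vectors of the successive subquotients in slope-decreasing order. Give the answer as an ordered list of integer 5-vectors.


Barcode: M ≅ I[1,1]^2, I[1,4], I[3,5], I[4,4], I[5,5]. HN layers by μ_θ (4 steps, strictly decreasing):
  μ^(1)=25; μ^(2)=-8; μ^(3)=-19; μ^(4)=-30

((2, 0, 0, 0, 2); (1, 1, 1, 1, 0); (0, 0, 1, 1, 0); (0, 0, 0, 1, 0))


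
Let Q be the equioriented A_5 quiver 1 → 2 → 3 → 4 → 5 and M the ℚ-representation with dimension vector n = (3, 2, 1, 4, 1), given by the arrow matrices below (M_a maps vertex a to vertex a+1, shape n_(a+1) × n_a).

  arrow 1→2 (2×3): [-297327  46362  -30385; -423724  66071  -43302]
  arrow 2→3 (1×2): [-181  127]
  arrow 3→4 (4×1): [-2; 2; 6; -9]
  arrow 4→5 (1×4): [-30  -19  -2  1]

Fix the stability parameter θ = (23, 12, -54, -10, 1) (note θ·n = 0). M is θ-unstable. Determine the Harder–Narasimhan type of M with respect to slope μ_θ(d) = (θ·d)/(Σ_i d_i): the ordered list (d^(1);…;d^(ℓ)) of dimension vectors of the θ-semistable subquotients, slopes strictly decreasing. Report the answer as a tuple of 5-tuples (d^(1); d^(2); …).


Interval decomposition of M: I[1,1], I[1,2], I[1,5], I[4,4]^3.
HN type (ℓ=5): μ^(1)=23; μ^(2)=35/2; μ^(3)=1; μ^(4)=-29/4; μ^(5)=-10

((1, 0, 0, 0, 0); (1, 1, 0, 0, 0); (0, 0, 0, 0, 1); (1, 1, 1, 1, 0); (0, 0, 0, 3, 0))


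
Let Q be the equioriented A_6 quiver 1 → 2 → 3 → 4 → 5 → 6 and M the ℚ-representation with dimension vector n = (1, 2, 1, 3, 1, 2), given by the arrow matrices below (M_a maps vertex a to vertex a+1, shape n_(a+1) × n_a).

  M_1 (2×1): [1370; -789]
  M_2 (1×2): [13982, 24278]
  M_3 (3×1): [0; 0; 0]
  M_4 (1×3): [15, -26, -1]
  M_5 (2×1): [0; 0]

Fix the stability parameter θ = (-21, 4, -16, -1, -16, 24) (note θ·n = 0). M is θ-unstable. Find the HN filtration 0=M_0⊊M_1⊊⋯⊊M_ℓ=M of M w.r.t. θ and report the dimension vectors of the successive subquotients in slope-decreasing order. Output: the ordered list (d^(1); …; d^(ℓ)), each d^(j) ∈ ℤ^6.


Via rank(M_{q-1}∘⋯∘M_p): M ≅ I[1,3], I[2,2], I[4,4]^2, I[4,5], I[6,6]^2.
μ_θ-semistable layers: μ^(1)=24; μ^(2)=4; μ^(3)=-1; μ^(4)=-6; μ^(5)=-17/2; μ^(6)=-21

((0, 0, 0, 0, 0, 2); (0, 1, 0, 0, 0, 0); (0, 0, 0, 2, 0, 0); (0, 1, 1, 0, 0, 0); (0, 0, 0, 1, 1, 0); (1, 0, 0, 0, 0, 0))


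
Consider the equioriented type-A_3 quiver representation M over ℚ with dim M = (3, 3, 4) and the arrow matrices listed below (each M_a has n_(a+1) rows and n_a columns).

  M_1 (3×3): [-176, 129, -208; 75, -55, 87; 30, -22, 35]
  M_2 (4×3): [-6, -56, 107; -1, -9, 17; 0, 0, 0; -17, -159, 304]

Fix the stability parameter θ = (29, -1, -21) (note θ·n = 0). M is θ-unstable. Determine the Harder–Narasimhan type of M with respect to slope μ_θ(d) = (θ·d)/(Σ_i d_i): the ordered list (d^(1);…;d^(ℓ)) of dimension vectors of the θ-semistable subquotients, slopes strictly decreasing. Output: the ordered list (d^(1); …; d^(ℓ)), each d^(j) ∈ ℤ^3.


Barcode: M ≅ I[1,2], I[1,3]^2, I[3,3]^2. HN layers by μ_θ (3 steps, strictly decreasing):
  μ^(1)=14; μ^(2)=7/3; μ^(3)=-21

((1, 1, 0); (2, 2, 2); (0, 0, 2))


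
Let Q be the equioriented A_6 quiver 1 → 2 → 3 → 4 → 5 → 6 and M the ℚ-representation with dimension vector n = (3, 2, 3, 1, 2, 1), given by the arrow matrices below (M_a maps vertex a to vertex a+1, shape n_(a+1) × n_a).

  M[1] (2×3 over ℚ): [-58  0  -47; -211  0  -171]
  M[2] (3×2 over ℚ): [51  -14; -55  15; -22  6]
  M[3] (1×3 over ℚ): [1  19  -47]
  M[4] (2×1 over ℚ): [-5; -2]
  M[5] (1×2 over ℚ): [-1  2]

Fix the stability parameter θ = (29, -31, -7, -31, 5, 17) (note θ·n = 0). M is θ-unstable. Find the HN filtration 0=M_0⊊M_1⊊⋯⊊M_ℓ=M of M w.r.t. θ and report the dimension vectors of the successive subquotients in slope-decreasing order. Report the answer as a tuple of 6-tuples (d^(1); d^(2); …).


Interval decomposition of M: I[1,1], I[1,3], I[1,6], I[3,3], I[5,5].
HN type (ℓ=6): μ^(1)=29; μ^(2)=17; μ^(3)=5; μ^(4)=-3; μ^(5)=-7; μ^(6)=-10

((1, 0, 0, 0, 0, 0); (0, 0, 0, 0, 0, 1); (0, 0, 0, 0, 2, 0); (1, 1, 1, 0, 0, 0); (0, 0, 1, 0, 0, 0); (1, 1, 1, 1, 0, 0))


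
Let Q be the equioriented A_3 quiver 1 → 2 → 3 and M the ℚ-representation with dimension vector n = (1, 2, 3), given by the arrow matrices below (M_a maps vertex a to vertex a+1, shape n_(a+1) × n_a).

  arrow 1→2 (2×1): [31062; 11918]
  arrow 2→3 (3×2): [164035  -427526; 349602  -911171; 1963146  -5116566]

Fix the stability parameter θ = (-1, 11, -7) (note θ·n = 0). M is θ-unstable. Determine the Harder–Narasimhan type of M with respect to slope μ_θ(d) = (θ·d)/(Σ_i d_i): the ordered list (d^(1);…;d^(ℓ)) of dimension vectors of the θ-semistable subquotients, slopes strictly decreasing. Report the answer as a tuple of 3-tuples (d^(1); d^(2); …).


Barcode: M ≅ I[1,3], I[2,3], I[3,3]. HN layers by μ_θ (3 steps, strictly decreasing):
  μ^(1)=2; μ^(2)=-1; μ^(3)=-7

((0, 2, 2); (1, 0, 0); (0, 0, 1))


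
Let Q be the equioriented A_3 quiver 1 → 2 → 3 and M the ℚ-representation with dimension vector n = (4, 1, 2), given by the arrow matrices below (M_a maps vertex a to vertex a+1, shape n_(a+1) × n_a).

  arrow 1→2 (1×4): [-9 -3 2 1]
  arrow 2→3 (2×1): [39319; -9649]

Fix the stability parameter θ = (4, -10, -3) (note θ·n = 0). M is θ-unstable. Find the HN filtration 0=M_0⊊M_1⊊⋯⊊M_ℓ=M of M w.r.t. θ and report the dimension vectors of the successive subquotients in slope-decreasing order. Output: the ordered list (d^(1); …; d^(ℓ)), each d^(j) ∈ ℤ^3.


Interval decomposition of M: I[1,1]^3, I[1,3], I[3,3].
HN type (ℓ=2): μ^(1)=4; μ^(2)=-3

((3, 0, 0); (1, 1, 2))


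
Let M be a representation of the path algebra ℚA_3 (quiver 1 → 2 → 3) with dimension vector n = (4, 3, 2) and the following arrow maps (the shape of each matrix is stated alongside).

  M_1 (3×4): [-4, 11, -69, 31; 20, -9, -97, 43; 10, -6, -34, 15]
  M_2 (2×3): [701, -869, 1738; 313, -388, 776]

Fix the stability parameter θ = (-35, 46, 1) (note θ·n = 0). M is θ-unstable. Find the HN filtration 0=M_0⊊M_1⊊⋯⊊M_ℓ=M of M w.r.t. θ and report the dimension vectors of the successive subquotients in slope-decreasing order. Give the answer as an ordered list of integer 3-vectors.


Interval decomposition of M: I[1,1], I[1,2], I[1,3]^2.
HN type (ℓ=3): μ^(1)=46; μ^(2)=47/2; μ^(3)=-35

((0, 1, 0); (0, 2, 2); (4, 0, 0))


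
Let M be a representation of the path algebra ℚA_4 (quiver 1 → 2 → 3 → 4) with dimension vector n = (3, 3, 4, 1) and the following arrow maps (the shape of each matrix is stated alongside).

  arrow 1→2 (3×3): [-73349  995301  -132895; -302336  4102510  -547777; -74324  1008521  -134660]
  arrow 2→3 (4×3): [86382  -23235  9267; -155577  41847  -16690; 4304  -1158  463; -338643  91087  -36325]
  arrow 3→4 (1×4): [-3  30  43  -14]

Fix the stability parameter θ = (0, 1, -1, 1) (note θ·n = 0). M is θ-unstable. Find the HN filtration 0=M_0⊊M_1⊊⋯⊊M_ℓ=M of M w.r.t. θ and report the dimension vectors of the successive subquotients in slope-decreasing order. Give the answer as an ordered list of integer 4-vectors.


Interval decomposition of M: I[1,3]^2, I[1,4], I[3,3].
HN type (ℓ=3): μ^(1)=1; μ^(2)=0; μ^(3)=-1

((0, 0, 0, 1); (3, 3, 3, 0); (0, 0, 1, 0))


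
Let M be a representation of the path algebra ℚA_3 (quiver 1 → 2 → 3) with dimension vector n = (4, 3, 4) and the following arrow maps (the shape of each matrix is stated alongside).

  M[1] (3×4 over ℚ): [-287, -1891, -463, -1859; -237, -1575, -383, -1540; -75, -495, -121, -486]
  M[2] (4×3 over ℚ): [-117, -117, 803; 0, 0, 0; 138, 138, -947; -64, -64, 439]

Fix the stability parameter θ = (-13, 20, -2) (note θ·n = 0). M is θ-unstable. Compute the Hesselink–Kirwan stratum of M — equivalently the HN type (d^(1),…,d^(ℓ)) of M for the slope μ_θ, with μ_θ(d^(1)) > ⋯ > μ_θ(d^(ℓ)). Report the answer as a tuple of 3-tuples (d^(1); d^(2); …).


Via rank(M_{q-1}∘⋯∘M_p): M ≅ I[1,1], I[1,2], I[1,3]^2, I[3,3]^2.
μ_θ-semistable layers: μ^(1)=20; μ^(2)=9; μ^(3)=-2; μ^(4)=-13

((0, 1, 0); (0, 2, 2); (0, 0, 2); (4, 0, 0))


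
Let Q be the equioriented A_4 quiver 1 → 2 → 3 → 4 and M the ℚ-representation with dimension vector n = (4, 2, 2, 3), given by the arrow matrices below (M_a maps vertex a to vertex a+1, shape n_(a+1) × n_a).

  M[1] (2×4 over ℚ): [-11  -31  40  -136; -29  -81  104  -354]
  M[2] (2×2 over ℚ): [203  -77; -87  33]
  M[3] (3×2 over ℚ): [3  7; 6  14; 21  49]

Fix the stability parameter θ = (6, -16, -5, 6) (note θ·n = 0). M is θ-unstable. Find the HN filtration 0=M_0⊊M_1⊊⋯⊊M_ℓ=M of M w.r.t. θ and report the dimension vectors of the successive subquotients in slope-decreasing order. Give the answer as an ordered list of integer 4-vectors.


Via rank(M_{q-1}∘⋯∘M_p): M ≅ I[1,1]^2, I[1,2], I[1,3], I[3,4], I[4,4]^2.
μ_θ-semistable layers: μ^(1)=6; μ^(2)=-5

((2, 0, 0, 3); (2, 2, 2, 0))


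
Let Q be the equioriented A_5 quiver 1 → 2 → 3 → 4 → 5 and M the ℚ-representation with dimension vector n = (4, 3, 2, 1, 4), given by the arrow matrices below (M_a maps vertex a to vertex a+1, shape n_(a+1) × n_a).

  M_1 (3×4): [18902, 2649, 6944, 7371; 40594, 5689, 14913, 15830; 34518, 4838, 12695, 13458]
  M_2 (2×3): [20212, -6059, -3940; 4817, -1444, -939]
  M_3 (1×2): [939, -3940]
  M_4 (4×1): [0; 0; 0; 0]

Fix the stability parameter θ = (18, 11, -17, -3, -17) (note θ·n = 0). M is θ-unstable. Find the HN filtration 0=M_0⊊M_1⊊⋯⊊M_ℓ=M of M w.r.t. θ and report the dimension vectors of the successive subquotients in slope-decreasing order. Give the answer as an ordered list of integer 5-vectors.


Interval decomposition of M: I[1,1], I[1,2], I[1,3], I[1,4], I[5,5]^4.
HN type (ℓ=5): μ^(1)=18; μ^(2)=29/2; μ^(3)=4; μ^(4)=9/4; μ^(5)=-17

((1, 0, 0, 0, 0); (1, 1, 0, 0, 0); (1, 1, 1, 0, 0); (1, 1, 1, 1, 0); (0, 0, 0, 0, 4))


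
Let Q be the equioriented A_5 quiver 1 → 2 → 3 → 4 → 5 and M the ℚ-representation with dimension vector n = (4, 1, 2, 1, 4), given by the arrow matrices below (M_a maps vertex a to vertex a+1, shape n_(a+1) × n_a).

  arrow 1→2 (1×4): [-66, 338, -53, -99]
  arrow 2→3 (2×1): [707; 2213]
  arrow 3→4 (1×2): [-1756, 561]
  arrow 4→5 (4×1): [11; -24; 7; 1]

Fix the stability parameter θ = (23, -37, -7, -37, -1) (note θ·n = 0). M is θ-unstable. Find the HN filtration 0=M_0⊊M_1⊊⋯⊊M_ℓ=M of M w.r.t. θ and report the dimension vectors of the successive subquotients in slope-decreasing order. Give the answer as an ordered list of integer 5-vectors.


Via rank(M_{q-1}∘⋯∘M_p): M ≅ I[1,1]^3, I[1,5], I[3,3], I[5,5]^3.
μ_θ-semistable layers: μ^(1)=23; μ^(2)=-1; μ^(3)=-7; μ^(4)=-29/2

((3, 0, 0, 0, 0); (0, 0, 0, 0, 4); (0, 0, 1, 0, 0); (1, 1, 1, 1, 0))


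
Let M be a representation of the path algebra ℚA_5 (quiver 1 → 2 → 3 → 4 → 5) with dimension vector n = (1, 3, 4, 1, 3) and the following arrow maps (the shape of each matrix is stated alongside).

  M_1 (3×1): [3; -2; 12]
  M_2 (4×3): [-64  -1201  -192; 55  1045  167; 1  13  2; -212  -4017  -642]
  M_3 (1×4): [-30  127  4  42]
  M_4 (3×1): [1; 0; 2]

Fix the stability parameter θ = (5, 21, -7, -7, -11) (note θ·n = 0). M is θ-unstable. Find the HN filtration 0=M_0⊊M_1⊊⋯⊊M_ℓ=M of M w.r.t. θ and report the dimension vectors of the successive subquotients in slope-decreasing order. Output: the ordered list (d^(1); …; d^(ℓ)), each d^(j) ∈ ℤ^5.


Interval decomposition of M: I[1,5], I[2,3]^2, I[3,3], I[5,5]^2.
HN type (ℓ=4): μ^(1)=7; μ^(2)=1/5; μ^(3)=-7; μ^(4)=-11

((0, 2, 2, 0, 0); (1, 1, 1, 1, 1); (0, 0, 1, 0, 0); (0, 0, 0, 0, 2))


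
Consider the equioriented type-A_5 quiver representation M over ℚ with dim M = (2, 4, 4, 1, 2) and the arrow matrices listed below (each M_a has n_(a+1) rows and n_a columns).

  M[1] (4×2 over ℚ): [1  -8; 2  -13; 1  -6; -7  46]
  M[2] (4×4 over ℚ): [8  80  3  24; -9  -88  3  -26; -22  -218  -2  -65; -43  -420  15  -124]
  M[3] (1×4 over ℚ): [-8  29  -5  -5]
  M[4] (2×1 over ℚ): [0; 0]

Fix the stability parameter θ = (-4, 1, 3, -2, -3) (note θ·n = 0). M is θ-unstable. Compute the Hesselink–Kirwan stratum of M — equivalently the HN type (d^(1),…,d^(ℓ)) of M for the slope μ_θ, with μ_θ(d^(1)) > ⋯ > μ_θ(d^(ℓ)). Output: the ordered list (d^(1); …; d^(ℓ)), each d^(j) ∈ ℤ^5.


Interval decomposition of M: I[1,3], I[1,4], I[2,2], I[2,3], I[3,3], I[5,5]^2.
HN type (ℓ=5): μ^(1)=3; μ^(2)=1; μ^(3)=2/3; μ^(4)=-3; μ^(5)=-4

((0, 0, 3, 0, 0); (0, 3, 0, 0, 0); (0, 1, 1, 1, 0); (0, 0, 0, 0, 2); (2, 0, 0, 0, 0))


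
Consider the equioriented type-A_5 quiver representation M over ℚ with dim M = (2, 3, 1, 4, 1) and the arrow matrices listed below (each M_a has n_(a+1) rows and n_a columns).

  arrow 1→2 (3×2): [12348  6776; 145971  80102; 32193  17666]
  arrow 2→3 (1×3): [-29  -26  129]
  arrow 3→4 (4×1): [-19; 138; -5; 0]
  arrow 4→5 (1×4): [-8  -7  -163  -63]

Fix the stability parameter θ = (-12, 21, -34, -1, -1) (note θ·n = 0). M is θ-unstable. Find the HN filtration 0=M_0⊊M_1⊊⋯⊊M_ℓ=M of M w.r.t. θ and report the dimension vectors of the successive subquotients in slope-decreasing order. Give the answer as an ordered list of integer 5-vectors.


Via rank(M_{q-1}∘⋯∘M_p): M ≅ I[1,1], I[1,5], I[2,2]^2, I[4,4]^3.
μ_θ-semistable layers: μ^(1)=21; μ^(2)=-1; μ^(3)=-13/2; μ^(4)=-12

((0, 2, 0, 0, 0); (0, 0, 0, 4, 1); (0, 1, 1, 0, 0); (2, 0, 0, 0, 0))


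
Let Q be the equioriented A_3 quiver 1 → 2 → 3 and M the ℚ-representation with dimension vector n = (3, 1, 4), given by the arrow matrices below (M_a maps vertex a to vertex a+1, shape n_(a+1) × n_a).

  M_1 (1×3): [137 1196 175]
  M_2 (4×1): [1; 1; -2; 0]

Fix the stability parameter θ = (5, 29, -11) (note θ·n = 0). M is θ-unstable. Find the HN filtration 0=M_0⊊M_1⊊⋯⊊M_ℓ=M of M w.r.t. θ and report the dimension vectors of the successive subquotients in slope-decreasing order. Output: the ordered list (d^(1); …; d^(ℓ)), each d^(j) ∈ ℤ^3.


Barcode: M ≅ I[1,1]^2, I[1,3], I[3,3]^3. HN layers by μ_θ (3 steps, strictly decreasing):
  μ^(1)=9; μ^(2)=5; μ^(3)=-11

((0, 1, 1); (3, 0, 0); (0, 0, 3))


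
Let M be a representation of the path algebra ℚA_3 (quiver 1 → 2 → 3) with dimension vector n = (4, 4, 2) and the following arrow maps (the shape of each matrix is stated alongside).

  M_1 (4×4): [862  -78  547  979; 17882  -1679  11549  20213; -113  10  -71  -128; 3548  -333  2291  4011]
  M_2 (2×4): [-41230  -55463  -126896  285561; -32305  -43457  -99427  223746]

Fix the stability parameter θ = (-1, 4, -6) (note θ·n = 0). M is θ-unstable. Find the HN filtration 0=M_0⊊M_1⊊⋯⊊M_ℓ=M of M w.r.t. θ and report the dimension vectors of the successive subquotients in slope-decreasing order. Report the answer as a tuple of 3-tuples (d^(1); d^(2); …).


Interval decomposition of M: I[1,2]^2, I[1,3]^2.
HN type (ℓ=2): μ^(1)=4; μ^(2)=-1

((0, 2, 0); (4, 2, 2))


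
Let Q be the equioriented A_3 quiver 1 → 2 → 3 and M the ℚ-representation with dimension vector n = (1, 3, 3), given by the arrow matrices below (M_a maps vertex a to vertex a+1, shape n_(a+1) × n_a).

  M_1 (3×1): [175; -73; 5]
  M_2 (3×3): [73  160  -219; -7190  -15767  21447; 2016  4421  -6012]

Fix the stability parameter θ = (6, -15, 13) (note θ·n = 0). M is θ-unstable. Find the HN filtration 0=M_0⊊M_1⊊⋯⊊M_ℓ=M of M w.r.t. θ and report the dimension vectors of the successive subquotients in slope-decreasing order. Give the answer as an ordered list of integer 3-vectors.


Barcode: M ≅ I[1,3], I[2,3]^2. HN layers by μ_θ (3 steps, strictly decreasing):
  μ^(1)=13; μ^(2)=-9/2; μ^(3)=-15

((0, 0, 3); (1, 1, 0); (0, 2, 0))


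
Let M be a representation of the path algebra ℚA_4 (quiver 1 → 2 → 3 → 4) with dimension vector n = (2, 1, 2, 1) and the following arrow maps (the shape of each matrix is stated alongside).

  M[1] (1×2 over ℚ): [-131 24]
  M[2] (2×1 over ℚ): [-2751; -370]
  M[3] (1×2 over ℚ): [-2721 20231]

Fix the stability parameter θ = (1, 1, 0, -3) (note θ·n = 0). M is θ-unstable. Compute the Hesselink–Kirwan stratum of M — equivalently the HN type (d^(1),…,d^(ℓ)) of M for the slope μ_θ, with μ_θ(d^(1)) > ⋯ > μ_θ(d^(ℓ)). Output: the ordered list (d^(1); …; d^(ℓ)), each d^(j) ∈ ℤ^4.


Barcode: M ≅ I[1,1], I[1,4], I[3,3]. HN layers by μ_θ (3 steps, strictly decreasing):
  μ^(1)=1; μ^(2)=0; μ^(3)=-1/4

((1, 0, 0, 0); (0, 0, 1, 0); (1, 1, 1, 1))


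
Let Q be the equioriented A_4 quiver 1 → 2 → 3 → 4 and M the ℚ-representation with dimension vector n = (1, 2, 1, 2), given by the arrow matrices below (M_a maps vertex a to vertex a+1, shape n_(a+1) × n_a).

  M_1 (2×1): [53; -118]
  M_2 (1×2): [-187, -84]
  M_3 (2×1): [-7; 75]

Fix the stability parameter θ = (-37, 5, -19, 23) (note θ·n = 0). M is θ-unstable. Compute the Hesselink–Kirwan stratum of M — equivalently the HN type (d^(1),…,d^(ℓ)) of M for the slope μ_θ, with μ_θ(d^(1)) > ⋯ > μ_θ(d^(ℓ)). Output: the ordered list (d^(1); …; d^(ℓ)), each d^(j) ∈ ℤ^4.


Barcode: M ≅ I[1,4], I[2,2], I[4,4]. HN layers by μ_θ (4 steps, strictly decreasing):
  μ^(1)=23; μ^(2)=5; μ^(3)=-7; μ^(4)=-37

((0, 0, 0, 2); (0, 1, 0, 0); (0, 1, 1, 0); (1, 0, 0, 0))


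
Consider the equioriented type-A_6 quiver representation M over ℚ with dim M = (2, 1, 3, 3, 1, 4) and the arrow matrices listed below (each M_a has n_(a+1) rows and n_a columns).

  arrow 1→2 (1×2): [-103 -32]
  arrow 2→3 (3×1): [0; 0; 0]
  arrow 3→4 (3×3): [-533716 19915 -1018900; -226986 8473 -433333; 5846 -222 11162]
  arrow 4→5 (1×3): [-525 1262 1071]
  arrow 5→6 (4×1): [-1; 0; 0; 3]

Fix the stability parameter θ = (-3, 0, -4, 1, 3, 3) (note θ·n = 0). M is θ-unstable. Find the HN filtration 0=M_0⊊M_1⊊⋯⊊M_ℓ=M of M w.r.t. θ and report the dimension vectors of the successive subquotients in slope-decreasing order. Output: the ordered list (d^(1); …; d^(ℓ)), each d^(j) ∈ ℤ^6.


Via rank(M_{q-1}∘⋯∘M_p): M ≅ I[1,1], I[1,2], I[3,4]^2, I[3,6], I[6,6]^3.
μ_θ-semistable layers: μ^(1)=3; μ^(2)=1; μ^(3)=0; μ^(4)=-3; μ^(5)=-4

((0, 0, 0, 0, 1, 4); (0, 0, 0, 3, 0, 0); (0, 1, 0, 0, 0, 0); (2, 0, 0, 0, 0, 0); (0, 0, 3, 0, 0, 0))


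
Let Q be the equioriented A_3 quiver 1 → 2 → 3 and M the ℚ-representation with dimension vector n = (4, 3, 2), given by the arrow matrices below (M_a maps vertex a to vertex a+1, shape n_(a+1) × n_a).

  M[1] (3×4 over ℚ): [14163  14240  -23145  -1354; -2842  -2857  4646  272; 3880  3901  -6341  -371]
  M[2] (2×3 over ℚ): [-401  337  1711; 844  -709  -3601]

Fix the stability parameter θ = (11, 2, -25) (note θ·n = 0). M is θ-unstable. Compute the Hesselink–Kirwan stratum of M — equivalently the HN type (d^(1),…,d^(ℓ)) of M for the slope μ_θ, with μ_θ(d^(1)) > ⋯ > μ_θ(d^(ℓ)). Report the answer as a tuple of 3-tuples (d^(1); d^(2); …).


Via rank(M_{q-1}∘⋯∘M_p): M ≅ I[1,1], I[1,2], I[1,3]^2.
μ_θ-semistable layers: μ^(1)=11; μ^(2)=13/2; μ^(3)=-4

((1, 0, 0); (1, 1, 0); (2, 2, 2))


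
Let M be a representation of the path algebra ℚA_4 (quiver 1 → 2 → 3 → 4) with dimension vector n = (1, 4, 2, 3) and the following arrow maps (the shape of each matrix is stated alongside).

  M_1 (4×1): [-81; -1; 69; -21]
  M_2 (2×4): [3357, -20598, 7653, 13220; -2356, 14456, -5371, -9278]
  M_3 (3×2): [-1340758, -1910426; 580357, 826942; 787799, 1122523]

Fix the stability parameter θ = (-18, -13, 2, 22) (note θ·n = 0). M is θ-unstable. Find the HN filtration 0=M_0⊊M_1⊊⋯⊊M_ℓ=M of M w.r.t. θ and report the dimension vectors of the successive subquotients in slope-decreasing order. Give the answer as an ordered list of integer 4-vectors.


Barcode: M ≅ I[1,4], I[2,2]^2, I[2,4], I[4,4]. HN layers by μ_θ (4 steps, strictly decreasing):
  μ^(1)=22; μ^(2)=2; μ^(3)=-13; μ^(4)=-18

((0, 0, 0, 3); (0, 0, 2, 0); (0, 4, 0, 0); (1, 0, 0, 0))


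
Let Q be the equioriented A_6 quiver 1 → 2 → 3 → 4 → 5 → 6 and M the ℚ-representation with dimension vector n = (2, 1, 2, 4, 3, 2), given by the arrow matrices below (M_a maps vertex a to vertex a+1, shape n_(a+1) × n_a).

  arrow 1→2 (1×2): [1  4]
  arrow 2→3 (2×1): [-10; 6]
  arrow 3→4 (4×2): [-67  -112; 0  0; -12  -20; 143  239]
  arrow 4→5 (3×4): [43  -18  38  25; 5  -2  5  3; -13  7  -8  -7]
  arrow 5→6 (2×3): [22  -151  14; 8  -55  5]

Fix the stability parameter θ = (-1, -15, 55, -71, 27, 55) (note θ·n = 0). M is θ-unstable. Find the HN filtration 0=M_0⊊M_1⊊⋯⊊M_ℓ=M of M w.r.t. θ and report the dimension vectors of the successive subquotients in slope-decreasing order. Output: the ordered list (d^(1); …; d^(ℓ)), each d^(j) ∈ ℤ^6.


Via rank(M_{q-1}∘⋯∘M_p): M ≅ I[1,1], I[1,6], I[3,4], I[4,5], I[4,6].
μ_θ-semistable layers: μ^(1)=55; μ^(2)=27; μ^(3)=-1; μ^(4)=-8; μ^(5)=-71

((0, 0, 0, 0, 0, 2); (0, 0, 0, 0, 3, 0); (1, 0, 0, 0, 0, 0); (1, 1, 2, 2, 0, 0); (0, 0, 0, 2, 0, 0))


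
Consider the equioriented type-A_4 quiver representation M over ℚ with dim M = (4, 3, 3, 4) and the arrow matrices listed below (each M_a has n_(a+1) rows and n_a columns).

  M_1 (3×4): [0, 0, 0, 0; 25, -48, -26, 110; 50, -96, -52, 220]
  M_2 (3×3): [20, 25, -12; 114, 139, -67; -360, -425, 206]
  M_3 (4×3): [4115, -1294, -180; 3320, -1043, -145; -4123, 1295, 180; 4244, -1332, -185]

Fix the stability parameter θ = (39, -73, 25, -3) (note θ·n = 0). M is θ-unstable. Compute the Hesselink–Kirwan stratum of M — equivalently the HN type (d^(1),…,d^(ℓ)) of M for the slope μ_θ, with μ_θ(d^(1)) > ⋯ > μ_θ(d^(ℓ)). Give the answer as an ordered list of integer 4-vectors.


Interval decomposition of M: I[1,1]^3, I[1,4], I[2,2], I[2,4], I[3,4], I[4,4].
HN type (ℓ=5): μ^(1)=39; μ^(2)=11; μ^(3)=-3; μ^(4)=-17; μ^(5)=-73

((3, 0, 0, 0); (0, 0, 3, 3); (0, 0, 0, 1); (1, 1, 0, 0); (0, 2, 0, 0))


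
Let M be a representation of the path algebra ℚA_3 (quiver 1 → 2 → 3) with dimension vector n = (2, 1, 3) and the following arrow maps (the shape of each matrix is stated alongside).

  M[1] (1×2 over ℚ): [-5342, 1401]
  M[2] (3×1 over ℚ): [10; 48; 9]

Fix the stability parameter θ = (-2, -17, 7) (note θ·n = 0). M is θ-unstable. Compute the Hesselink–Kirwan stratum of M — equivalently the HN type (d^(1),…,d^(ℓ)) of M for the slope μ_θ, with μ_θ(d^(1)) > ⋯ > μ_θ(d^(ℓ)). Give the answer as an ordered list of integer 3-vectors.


Via rank(M_{q-1}∘⋯∘M_p): M ≅ I[1,1], I[1,3], I[3,3]^2.
μ_θ-semistable layers: μ^(1)=7; μ^(2)=-2; μ^(3)=-19/2

((0, 0, 3); (1, 0, 0); (1, 1, 0))


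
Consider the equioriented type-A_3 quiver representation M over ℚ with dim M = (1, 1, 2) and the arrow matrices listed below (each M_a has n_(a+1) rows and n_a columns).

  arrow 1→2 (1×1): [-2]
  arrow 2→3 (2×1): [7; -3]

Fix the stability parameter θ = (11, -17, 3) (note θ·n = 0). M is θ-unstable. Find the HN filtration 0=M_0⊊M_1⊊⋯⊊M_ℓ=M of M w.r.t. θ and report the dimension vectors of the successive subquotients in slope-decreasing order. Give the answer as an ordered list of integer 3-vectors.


Barcode: M ≅ I[1,3], I[3,3]. HN layers by μ_θ (2 steps, strictly decreasing):
  μ^(1)=3; μ^(2)=-3

((0, 0, 2); (1, 1, 0))


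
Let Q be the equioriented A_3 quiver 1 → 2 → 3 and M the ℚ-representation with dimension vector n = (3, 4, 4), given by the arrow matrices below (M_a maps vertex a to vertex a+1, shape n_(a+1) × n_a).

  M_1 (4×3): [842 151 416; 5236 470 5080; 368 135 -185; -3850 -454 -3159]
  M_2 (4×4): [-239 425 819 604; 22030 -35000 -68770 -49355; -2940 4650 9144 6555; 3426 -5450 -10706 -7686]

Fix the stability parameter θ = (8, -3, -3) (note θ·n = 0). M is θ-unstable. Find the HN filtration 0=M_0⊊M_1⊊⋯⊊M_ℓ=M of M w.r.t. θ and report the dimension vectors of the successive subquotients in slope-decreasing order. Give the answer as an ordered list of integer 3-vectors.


Via rank(M_{q-1}∘⋯∘M_p): M ≅ I[1,1], I[1,2], I[1,3], I[2,2], I[2,3], I[3,3]^2.
μ_θ-semistable layers: μ^(1)=8; μ^(2)=5/2; μ^(3)=2/3; μ^(4)=-3

((1, 0, 0); (1, 1, 0); (1, 1, 1); (0, 2, 3))


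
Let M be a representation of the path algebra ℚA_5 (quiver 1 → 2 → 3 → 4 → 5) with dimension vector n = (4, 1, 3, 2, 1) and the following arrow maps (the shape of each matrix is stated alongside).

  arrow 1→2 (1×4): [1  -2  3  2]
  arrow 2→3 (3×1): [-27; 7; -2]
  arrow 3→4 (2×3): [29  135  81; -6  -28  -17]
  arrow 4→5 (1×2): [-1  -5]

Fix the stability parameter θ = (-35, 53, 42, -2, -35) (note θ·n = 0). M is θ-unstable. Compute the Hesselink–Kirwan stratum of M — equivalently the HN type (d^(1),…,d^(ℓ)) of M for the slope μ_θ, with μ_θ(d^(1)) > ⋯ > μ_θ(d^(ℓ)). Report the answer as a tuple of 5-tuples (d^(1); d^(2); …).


Barcode: M ≅ I[1,1]^3, I[1,3], I[3,4], I[3,5]. HN layers by μ_θ (4 steps, strictly decreasing):
  μ^(1)=95/2; μ^(2)=20; μ^(3)=5/3; μ^(4)=-35

((0, 1, 1, 0, 0); (0, 0, 1, 1, 0); (0, 0, 1, 1, 1); (4, 0, 0, 0, 0))


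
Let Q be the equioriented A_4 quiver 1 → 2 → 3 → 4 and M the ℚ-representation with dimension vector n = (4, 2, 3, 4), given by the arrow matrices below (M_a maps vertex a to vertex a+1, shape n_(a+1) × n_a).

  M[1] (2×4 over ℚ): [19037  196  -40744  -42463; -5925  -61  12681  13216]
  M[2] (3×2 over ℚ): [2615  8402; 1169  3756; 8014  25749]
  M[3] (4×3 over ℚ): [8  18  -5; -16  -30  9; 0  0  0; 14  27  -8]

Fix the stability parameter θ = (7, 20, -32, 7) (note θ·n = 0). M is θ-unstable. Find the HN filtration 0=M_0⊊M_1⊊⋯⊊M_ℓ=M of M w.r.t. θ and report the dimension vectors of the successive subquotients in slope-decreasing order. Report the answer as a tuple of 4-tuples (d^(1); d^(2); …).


Via rank(M_{q-1}∘⋯∘M_p): M ≅ I[1,1]^2, I[1,4]^2, I[3,3], I[4,4]^2.
μ_θ-semistable layers: μ^(1)=7; μ^(2)=-5/3; μ^(3)=-32

((2, 0, 0, 4); (2, 2, 2, 0); (0, 0, 1, 0))


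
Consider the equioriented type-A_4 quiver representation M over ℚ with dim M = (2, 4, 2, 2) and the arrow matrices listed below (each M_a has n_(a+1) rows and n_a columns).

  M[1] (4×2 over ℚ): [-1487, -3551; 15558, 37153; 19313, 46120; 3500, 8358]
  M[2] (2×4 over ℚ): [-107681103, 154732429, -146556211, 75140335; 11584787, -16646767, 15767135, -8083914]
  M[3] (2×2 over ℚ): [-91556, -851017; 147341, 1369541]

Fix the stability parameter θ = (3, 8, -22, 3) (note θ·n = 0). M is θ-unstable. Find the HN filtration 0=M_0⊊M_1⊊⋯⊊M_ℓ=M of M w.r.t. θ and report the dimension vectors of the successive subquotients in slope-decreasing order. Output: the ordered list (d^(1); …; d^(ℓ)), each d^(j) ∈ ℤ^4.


Interval decomposition of M: I[1,2]^2, I[2,4]^2.
HN type (ℓ=3): μ^(1)=8; μ^(2)=3; μ^(3)=-7

((0, 2, 0, 0); (2, 0, 0, 2); (0, 2, 2, 0))
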